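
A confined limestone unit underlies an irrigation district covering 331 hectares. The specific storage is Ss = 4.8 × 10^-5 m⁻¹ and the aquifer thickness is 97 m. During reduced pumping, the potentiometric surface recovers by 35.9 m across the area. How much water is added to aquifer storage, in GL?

ΔV ≈ 0.553 GL

S = Ss × b = 4.8 × 10^-5 m⁻¹ × 97 m = 4.656 × 10^-3
A = 331 hectares = 3.31 × 10^6 m²
ΔV = S × A × Δh = 0.004656 × 3.31 × 10^6 m² × 35.9 m = 5.533 × 10^5 m³
ΔV = 5.533 × 10^5 m³ = 0.5533 GL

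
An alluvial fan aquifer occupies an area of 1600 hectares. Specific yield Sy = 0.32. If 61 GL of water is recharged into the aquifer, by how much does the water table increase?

A = 1600 hectares = 1.6 × 10^7 m²
ΔV = 61 GL = 6.1 × 10^7 m³
Δh = ΔV / (Sy × A) = 6.1 × 10^7 m³ / (0.32 × 1.6 × 10^7 m²) = 11.91 m

Δh ≈ 11.9 m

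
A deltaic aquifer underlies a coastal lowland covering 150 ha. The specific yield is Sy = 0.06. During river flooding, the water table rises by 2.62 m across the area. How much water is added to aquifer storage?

A = 150 ha = 1.5 × 10^6 m²
ΔV = Sy × A × Δh = 0.06 × 1.5 × 10^6 m² × 2.62 m = 2.358 × 10^5 m³

ΔV ≈ 2.36 × 10^5 m³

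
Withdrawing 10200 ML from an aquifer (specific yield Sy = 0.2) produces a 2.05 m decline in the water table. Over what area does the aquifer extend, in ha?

A ≈ 2490 ha

ΔV = 10200 ML = 1.02 × 10^7 m³
A = ΔV / (Sy × Δh) = 1.02 × 10^7 / (0.2 × 2.05) = 2.488 × 10^7 m²
A = 2.488 × 10^7 m² = 2488 ha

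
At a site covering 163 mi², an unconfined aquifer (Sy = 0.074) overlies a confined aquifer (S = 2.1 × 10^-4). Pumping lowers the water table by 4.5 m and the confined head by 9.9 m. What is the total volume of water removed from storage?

A = 163 mi² = 4.222 × 10^8 m²
Unconfined: ΔV_u = Sy × A × Δh_u = 0.074 × 4.222 × 10^8 × 4.5 = 1.406 × 10^8 m³
Confined: ΔV_c = S × A × Δh_c = 2.1 × 10^-4 × 4.222 × 10^8 × 9.9 = 8.777 × 10^5 m³
Total ΔV = 1.406 × 10^8 + 8.777 × 10^5 = 1.415 × 10^8 m³

ΔV ≈ 1.41 × 10^8 m³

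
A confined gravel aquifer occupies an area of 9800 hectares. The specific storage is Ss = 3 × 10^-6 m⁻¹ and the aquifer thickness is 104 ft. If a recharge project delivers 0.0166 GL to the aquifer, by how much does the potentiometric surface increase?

b = 104 ft = 31.7 m
S = Ss × b = 3 × 10^-6 m⁻¹ × 31.7 m = 9.51 × 10^-5
A = 9800 hectares = 9.8 × 10^7 m²
ΔV = 0.0166 GL = 16600 m³
Δh = ΔV / (S × A) = 16600 m³ / (9.51 × 10^-5 × 9.8 × 10^7 m²) = 1.781 m

Δh ≈ 1.78 m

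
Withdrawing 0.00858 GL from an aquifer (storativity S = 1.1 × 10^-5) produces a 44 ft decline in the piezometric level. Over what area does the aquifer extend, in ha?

Δh = 44 ft = 13.41 m
ΔV = 0.00858 GL = 8580 m³
A = ΔV / (S × Δh) = 8580 / (1.1 × 10^-5 × 13.41) = 5.816 × 10^7 m²
A = 5.816 × 10^7 m² = 5816 ha

A ≈ 5820 ha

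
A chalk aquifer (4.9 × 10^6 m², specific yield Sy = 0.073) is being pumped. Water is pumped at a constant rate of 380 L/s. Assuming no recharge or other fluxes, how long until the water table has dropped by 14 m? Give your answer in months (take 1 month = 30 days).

t ≈ 5.08 months

ΔV = Sy × A × Δh = 0.073 × 4.9 × 10^6 × 14 = 5.008 × 10^6 m³
Q = 380 L/s = 32830 m³/d
t = ΔV / Q = 5.008 × 10^6 m³ / 32830 m³/d = 152.5 d
t = 152.5 d ≈ 5.084 months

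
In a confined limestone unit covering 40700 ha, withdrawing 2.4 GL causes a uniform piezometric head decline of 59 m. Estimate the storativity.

A = 40700 ha = 4.07 × 10^8 m²
ΔV = 2.4 GL = 2.4 × 10^6 m³
S = ΔV / (A × Δh) = 2.4 × 10^6 m³ / (4.07 × 10^8 m² × 59 m) = 9.995 × 10^-5

S ≈ 1 × 10^-4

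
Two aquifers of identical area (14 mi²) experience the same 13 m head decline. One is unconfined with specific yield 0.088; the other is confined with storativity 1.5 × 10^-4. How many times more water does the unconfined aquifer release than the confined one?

A = 14 mi² = 3.626 × 10^7 m²
Unconfined: ΔV_u = Sy × A × Δh = 0.088 × 3.626 × 10^7 × 13 = 4.148 × 10^7 m³
Confined: ΔV_c = S × A × Δh = 1.5 × 10^-4 × 3.626 × 10^7 × 13 = 70710 m³
Ratio = ΔV_u / ΔV_c = Sy / S = 0.088 / 1.5 × 10^-4 = 586.7

ΔV_u / ΔV_c ≈ 587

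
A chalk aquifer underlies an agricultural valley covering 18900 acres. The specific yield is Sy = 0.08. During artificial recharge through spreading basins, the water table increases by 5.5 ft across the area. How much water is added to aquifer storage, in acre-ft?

ΔV ≈ 8320 acre-ft

A = 18900 acres = 7.649 × 10^7 m²
Δh = 5.5 ft = 1.676 m
ΔV = Sy × A × Δh = 0.08 × 7.649 × 10^7 m² × 1.676 m = 1.026 × 10^7 m³
ΔV = 1.026 × 10^7 m³ = 8316 acre-ft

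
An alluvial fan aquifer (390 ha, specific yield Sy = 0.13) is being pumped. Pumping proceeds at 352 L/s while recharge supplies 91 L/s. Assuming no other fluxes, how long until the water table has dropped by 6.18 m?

t ≈ 139 days

A = 390 ha = 3.9 × 10^6 m²
ΔV = Sy × A × Δh = 0.13 × 3.9 × 10^6 × 6.18 = 3.133 × 10^6 m³
Net withdrawal = 352 − 91 = 261 L/s = 22550 m³/d
t = ΔV / Q = 3.133 × 10^6 m³ / 22550 m³/d = 138.9 d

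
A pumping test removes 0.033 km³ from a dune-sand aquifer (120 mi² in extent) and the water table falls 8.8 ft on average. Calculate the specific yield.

A = 120 mi² = 3.108 × 10^8 m²
Δh = 8.8 ft = 2.682 m
ΔV = 0.033 km³ = 3.3 × 10^7 m³
Sy = ΔV / (A × Δh) = 3.3 × 10^7 m³ / (3.108 × 10^8 m² × 2.682 m) = 0.03959

Sy ≈ 0.04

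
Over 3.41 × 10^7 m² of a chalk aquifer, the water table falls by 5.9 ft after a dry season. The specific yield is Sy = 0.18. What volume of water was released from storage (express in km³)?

ΔV ≈ 0.011 km³

Δh = 5.9 ft = 1.798 m
ΔV = Sy × A × Δh = 0.18 × 3.41 × 10^7 m² × 1.798 m = 1.104 × 10^7 m³
ΔV = 1.104 × 10^7 m³ = 0.01104 km³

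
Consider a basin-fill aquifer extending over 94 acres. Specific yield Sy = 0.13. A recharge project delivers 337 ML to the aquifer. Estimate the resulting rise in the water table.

A = 94 acres = 3.804 × 10^5 m²
ΔV = 337 ML = 3.37 × 10^5 m³
Δh = ΔV / (Sy × A) = 3.37 × 10^5 m³ / (0.13 × 3.804 × 10^5 m²) = 6.815 m

Δh ≈ 6.81 m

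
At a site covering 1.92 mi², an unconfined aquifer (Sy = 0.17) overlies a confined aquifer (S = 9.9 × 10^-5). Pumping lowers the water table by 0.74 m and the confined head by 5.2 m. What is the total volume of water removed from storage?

ΔV ≈ 6.28 × 10^5 m³

A = 1.92 mi² = 4.973 × 10^6 m²
Unconfined: ΔV_u = Sy × A × Δh_u = 0.17 × 4.973 × 10^6 × 0.74 = 6.256 × 10^5 m³
Confined: ΔV_c = S × A × Δh_c = 9.9 × 10^-5 × 4.973 × 10^6 × 5.2 = 2560 m³
Total ΔV = 6.256 × 10^5 + 2560 = 6.281 × 10^5 m³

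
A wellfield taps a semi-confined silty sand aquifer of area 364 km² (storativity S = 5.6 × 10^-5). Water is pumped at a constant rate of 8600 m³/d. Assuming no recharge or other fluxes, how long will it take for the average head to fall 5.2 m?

t ≈ 12.3 days

A = 364 km² = 3.64 × 10^8 m²
ΔV = S × A × Δh = 5.6 × 10^-5 × 3.64 × 10^8 × 5.2 = 1.06 × 10^5 m³
t = ΔV / Q = 1.06 × 10^5 m³ / 8600 m³/d = 12.33 d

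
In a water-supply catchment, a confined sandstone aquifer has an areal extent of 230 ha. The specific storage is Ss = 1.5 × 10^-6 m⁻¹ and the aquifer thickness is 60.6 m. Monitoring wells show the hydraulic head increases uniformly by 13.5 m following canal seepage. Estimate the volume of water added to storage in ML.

ΔV ≈ 2.82 ML

S = Ss × b = 1.5 × 10^-6 m⁻¹ × 60.6 m = 9.09 × 10^-5
A = 230 ha = 2.3 × 10^6 m²
ΔV = S × A × Δh = 9.09 × 10^-5 × 2.3 × 10^6 m² × 13.5 m = 2822 m³
ΔV = 2822 m³ = 2.822 ML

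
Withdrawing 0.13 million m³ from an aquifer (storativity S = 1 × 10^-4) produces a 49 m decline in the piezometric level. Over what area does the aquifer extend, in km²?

A ≈ 26.5 km²

ΔV = 0.13 million m³ = 1.3 × 10^5 m³
A = ΔV / (S × Δh) = 1.3 × 10^5 / (1 × 10^-4 × 49) = 2.653 × 10^7 m²
A = 2.653 × 10^7 m² = 26.53 km²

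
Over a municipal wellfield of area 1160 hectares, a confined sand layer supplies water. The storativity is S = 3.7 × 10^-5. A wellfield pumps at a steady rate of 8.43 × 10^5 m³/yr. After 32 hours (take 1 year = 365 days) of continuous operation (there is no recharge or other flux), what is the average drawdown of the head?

A = 1160 hectares = 1.16 × 10^7 m²
Q = 8.43 × 10^5 m³/yr = 2310 m³/d
t = 32 hours = 1.333 d
ΔV = Q × t = 2310 m³/d × 1.333 d = 3079 m³
Δh = ΔV / (S × A) = 3079 / (3.7 × 10^-5 × 1.16 × 10^7) = 7.175 m

Δh ≈ 7.17 m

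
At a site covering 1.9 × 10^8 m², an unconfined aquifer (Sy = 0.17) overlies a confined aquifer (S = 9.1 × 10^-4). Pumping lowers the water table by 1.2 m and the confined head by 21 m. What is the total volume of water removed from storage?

ΔV ≈ 4.24 × 10^7 m³

Unconfined: ΔV_u = Sy × A × Δh_u = 0.17 × 1.9 × 10^8 × 1.2 = 3.876 × 10^7 m³
Confined: ΔV_c = S × A × Δh_c = 9.1 × 10^-4 × 1.9 × 10^8 × 21 = 3.631 × 10^6 m³
Total ΔV = 3.876 × 10^7 + 3.631 × 10^6 = 4.239 × 10^7 m³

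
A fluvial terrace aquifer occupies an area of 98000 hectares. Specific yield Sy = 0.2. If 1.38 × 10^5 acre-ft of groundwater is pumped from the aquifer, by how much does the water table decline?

A = 98000 hectares = 9.8 × 10^8 m²
ΔV = 1.38 × 10^5 acre-ft = 1.702 × 10^8 m³
Δh = ΔV / (Sy × A) = 1.702 × 10^8 m³ / (0.2 × 9.8 × 10^8 m²) = 0.8685 m

Δh ≈ 0.868 m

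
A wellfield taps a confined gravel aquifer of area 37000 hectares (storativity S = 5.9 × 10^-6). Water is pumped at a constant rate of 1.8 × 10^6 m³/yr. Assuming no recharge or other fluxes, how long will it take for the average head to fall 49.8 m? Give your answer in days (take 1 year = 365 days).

t ≈ 22 days

A = 37000 hectares = 3.7 × 10^8 m²
ΔV = S × A × Δh = 5.9 × 10^-6 × 3.7 × 10^8 × 49.8 = 1.087 × 10^5 m³
Q = 1.8 × 10^6 m³/yr = 4932 m³/d
t = ΔV / Q = 1.087 × 10^5 m³ / 4932 m³/d = 22.04 d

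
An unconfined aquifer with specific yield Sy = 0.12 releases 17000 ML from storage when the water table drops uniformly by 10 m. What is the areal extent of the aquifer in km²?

ΔV = 17000 ML = 1.7 × 10^7 m³
A = ΔV / (Sy × Δh) = 1.7 × 10^7 / (0.12 × 10) = 1.417 × 10^7 m²
A = 1.417 × 10^7 m² = 14.17 km²

A ≈ 14.2 km²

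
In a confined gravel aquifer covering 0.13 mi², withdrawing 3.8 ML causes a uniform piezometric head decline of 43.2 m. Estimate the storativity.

S ≈ 2.6 × 10^-4

A = 0.13 mi² = 3.367 × 10^5 m²
ΔV = 3.8 ML = 3800 m³
S = ΔV / (A × Δh) = 3800 m³ / (3.367 × 10^5 m² × 43.2 m) = 2.613 × 10^-4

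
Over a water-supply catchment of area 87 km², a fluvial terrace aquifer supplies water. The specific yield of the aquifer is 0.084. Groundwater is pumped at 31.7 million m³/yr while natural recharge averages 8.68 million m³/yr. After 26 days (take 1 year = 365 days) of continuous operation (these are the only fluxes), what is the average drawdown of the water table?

A = 87 km² = 8.7 × 10^7 m²
Net abstraction = 31.7 − 8.68 = 23.02 million m³/yr
Q_net = 23.02 million m³/yr = 63070 m³/d
ΔV = Q × t = 63070 m³/d × 26 d = 1.64 × 10^6 m³
Δh = ΔV / (Sy × A) = 1.64 × 10^6 / (0.084 × 8.7 × 10^7) = 0.2244 m

Δh ≈ 0.224 m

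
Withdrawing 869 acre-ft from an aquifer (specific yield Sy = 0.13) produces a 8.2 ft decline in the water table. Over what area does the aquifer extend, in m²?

Δh = 8.2 ft = 2.499 m
ΔV = 869 acre-ft = 1.072 × 10^6 m³
A = ΔV / (Sy × Δh) = 1.072 × 10^6 / (0.13 × 2.499) = 3.299 × 10^6 m²

A ≈ 3.3 × 10^6 m²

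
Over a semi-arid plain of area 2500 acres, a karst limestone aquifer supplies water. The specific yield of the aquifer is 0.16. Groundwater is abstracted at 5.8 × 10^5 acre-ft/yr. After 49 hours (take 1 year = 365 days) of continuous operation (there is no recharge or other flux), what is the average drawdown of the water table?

A = 2500 acres = 1.012 × 10^7 m²
Q = 5.8 × 10^5 acre-ft/yr = 1.96 × 10^6 m³/d
t = 49 hours = 2.042 d
ΔV = Q × t = 1.96 × 10^6 m³/d × 2.042 d = 4.002 × 10^6 m³
Δh = ΔV / (Sy × A) = 4.002 × 10^6 / (0.16 × 1.012 × 10^7) = 2.472 m

Δh ≈ 2.47 m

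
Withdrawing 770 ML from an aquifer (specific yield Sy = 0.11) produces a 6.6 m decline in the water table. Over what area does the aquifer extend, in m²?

A ≈ 1.06 × 10^6 m²

ΔV = 770 ML = 7.7 × 10^5 m³
A = ΔV / (Sy × Δh) = 7.7 × 10^5 / (0.11 × 6.6) = 1.061 × 10^6 m²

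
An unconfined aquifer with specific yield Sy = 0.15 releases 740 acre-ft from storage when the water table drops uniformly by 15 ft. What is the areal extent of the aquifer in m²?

A ≈ 1.33 × 10^6 m²

Δh = 15 ft = 4.572 m
ΔV = 740 acre-ft = 9.128 × 10^5 m³
A = ΔV / (Sy × Δh) = 9.128 × 10^5 / (0.15 × 4.572) = 1.331 × 10^6 m²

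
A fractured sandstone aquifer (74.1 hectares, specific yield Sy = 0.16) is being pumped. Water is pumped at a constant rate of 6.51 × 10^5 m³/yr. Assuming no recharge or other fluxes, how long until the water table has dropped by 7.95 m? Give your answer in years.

A = 74.1 hectares = 7.41 × 10^5 m²
ΔV = Sy × A × Δh = 0.16 × 7.41 × 10^5 × 7.95 = 9.426 × 10^5 m³
Q = 6.51 × 10^5 m³/yr = 1784 m³/d
t = ΔV / Q = 9.426 × 10^5 m³ / 1784 m³/d = 528.5 d
t = 528.5 d ≈ 1.448 years

t ≈ 1.45 years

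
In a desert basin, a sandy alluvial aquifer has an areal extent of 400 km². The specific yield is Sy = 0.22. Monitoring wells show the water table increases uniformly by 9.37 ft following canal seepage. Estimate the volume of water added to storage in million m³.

ΔV ≈ 251 million m³

A = 400 km² = 4 × 10^8 m²
Δh = 9.37 ft = 2.856 m
ΔV = Sy × A × Δh = 0.22 × 4 × 10^8 m² × 2.856 m = 2.513 × 10^8 m³
ΔV = 2.513 × 10^8 m³ = 251.3 million m³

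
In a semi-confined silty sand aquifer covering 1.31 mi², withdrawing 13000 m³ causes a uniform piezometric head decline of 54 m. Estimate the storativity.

A = 1.31 mi² = 3.393 × 10^6 m²
S = ΔV / (A × Δh) = 13000 m³ / (3.393 × 10^6 m² × 54 m) = 7.095 × 10^-5

S ≈ 7.1 × 10^-5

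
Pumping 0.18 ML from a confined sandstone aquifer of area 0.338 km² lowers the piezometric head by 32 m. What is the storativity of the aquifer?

S ≈ 1.7 × 10^-5

A = 0.338 km² = 3.38 × 10^5 m²
ΔV = 0.18 ML = 180 m³
S = ΔV / (A × Δh) = 180 m³ / (3.38 × 10^5 m² × 32 m) = 1.664 × 10^-5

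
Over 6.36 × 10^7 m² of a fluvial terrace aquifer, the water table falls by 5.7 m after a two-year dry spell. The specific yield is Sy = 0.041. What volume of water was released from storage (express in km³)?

ΔV = Sy × A × Δh = 0.041 × 6.36 × 10^7 m² × 5.7 m = 1.486 × 10^7 m³
ΔV = 1.486 × 10^7 m³ = 0.01486 km³

ΔV ≈ 0.0149 km³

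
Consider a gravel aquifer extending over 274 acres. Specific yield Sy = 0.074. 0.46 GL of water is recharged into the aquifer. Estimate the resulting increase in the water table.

A = 274 acres = 1.109 × 10^6 m²
ΔV = 0.46 GL = 4.6 × 10^5 m³
Δh = ΔV / (Sy × A) = 4.6 × 10^5 m³ / (0.074 × 1.109 × 10^6 m²) = 5.606 m

Δh ≈ 5.61 m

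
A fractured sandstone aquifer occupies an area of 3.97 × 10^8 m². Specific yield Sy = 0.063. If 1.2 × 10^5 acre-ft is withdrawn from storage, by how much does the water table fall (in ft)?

ΔV = 1.2 × 10^5 acre-ft = 1.48 × 10^8 m³
Δh = ΔV / (Sy × A) = 1.48 × 10^8 m³ / (0.063 × 3.97 × 10^8 m²) = 5.918 m
Δh = 5.918 m = 19.42 ft

Δh ≈ 19.4 ft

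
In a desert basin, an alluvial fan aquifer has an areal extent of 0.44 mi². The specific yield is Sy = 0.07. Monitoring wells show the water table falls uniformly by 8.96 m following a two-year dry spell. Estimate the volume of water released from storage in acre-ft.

A = 0.44 mi² = 1.14 × 10^6 m²
ΔV = Sy × A × Δh = 0.07 × 1.14 × 10^6 m² × 8.96 m = 7.148 × 10^5 m³
ΔV = 7.148 × 10^5 m³ = 579.5 acre-ft

ΔV ≈ 579 acre-ft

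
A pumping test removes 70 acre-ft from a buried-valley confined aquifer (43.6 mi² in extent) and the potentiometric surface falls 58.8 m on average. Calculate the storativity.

S ≈ 1.3 × 10^-5

A = 43.6 mi² = 1.129 × 10^8 m²
ΔV = 70 acre-ft = 86340 m³
S = ΔV / (A × Δh) = 86340 m³ / (1.129 × 10^8 m² × 58.8 m) = 1.3 × 10^-5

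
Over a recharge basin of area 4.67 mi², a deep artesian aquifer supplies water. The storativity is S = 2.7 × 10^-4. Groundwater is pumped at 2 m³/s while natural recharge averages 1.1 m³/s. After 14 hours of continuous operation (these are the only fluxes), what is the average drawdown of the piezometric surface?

Δh ≈ 13.9 m

A = 4.67 mi² = 1.21 × 10^7 m²
Net abstraction = 2 − 1.1 = 0.9 m³/s
Q_net = 0.9 m³/s = 77760 m³/d
t = 14 hours = 0.5833 d
ΔV = Q × t = 77760 m³/d × 0.5833 d = 45360 m³
Δh = ΔV / (S × A) = 45360 / (2.7 × 10^-4 × 1.21 × 10^7) = 13.89 m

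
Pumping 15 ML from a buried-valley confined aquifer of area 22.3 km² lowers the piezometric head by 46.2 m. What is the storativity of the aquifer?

A = 22.3 km² = 2.23 × 10^7 m²
ΔV = 15 ML = 15000 m³
S = ΔV / (A × Δh) = 15000 m³ / (2.23 × 10^7 m² × 46.2 m) = 1.456 × 10^-5

S ≈ 1.5 × 10^-5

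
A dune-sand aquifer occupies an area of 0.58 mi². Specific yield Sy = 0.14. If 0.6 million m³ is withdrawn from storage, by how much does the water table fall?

A = 0.58 mi² = 1.502 × 10^6 m²
ΔV = 0.6 million m³ = 6 × 10^5 m³
Δh = ΔV / (Sy × A) = 6 × 10^5 m³ / (0.14 × 1.502 × 10^6 m²) = 2.853 m

Δh ≈ 2.85 m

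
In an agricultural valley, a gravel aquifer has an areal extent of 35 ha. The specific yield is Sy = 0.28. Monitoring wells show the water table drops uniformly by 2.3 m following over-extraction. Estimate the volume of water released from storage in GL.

ΔV ≈ 0.225 GL

A = 35 ha = 3.5 × 10^5 m²
ΔV = Sy × A × Δh = 0.28 × 3.5 × 10^5 m² × 2.3 m = 2.254 × 10^5 m³
ΔV = 2.254 × 10^5 m³ = 0.2254 GL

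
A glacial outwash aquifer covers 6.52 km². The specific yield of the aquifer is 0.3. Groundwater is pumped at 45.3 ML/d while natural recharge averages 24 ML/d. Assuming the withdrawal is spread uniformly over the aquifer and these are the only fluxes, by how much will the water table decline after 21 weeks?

Δh ≈ 1.6 m

A = 6.52 km² = 6.52 × 10^6 m²
Net abstraction = 45.3 − 24 = 21.3 ML/d
Q_net = 21.3 ML/d = 21300 m³/d
t = 21 weeks = 147 d
ΔV = Q × t = 21300 m³/d × 147 d = 3.131 × 10^6 m³
Δh = ΔV / (Sy × A) = 3.131 × 10^6 / (0.3 × 6.52 × 10^6) = 1.601 m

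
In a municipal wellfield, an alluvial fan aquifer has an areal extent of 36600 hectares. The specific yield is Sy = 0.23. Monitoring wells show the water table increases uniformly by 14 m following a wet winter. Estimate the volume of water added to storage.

A = 36600 hectares = 3.66 × 10^8 m²
ΔV = Sy × A × Δh = 0.23 × 3.66 × 10^8 m² × 14 m = 1.179 × 10^9 m³

ΔV ≈ 1.18 × 10^9 m³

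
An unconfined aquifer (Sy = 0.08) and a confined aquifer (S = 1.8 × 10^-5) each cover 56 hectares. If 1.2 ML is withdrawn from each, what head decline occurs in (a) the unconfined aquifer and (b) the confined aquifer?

Δh_u ≈ 0.0268 m; Δh_c ≈ 119 m

A = 56 hectares = 5.6 × 10^5 m²
ΔV = 1.2 ML = 1200 m³
Unconfined: Δh_u = ΔV/(Sy·A) = 1200/(0.08 × 5.6 × 10^5) = 0.02679 m
Confined: Δh_c = ΔV/(S·A) = 1200/(1.8 × 10^-5 × 5.6 × 10^5) = 119 m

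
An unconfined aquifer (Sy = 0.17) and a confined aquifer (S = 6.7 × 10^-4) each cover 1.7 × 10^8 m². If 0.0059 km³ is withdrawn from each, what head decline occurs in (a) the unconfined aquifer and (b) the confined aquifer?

Δh_u ≈ 0.204 m; Δh_c ≈ 51.8 m

ΔV = 0.0059 km³ = 5.9 × 10^6 m³
Unconfined: Δh_u = ΔV/(Sy·A) = 5.9 × 10^6/(0.17 × 1.7 × 10^8) = 0.2042 m
Confined: Δh_c = ΔV/(S·A) = 5.9 × 10^6/(6.7 × 10^-4 × 1.7 × 10^8) = 51.8 m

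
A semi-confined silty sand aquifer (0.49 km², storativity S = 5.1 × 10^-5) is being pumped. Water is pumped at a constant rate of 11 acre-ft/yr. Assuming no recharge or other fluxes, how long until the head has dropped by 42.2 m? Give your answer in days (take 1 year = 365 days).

t ≈ 28.4 days

A = 0.49 km² = 4.9 × 10^5 m²
ΔV = S × A × Δh = 5.1 × 10^-5 × 4.9 × 10^5 × 42.2 = 1055 m³
Q = 11 acre-ft/yr = 37.17 m³/d
t = ΔV / Q = 1055 m³ / 37.17 m³/d = 28.37 d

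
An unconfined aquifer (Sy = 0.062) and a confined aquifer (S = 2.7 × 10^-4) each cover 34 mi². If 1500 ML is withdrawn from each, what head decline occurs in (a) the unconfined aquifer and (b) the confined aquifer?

Δh_u ≈ 0.275 m; Δh_c ≈ 63.1 m

A = 34 mi² = 8.806 × 10^7 m²
ΔV = 1500 ML = 1.5 × 10^6 m³
Unconfined: Δh_u = ΔV/(Sy·A) = 1.5 × 10^6/(0.062 × 8.806 × 10^7) = 0.2747 m
Confined: Δh_c = ΔV/(S·A) = 1.5 × 10^6/(2.7 × 10^-4 × 8.806 × 10^7) = 63.09 m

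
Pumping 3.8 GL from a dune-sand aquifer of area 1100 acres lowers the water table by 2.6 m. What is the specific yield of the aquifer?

Sy ≈ 0.33

A = 1100 acres = 4.452 × 10^6 m²
ΔV = 3.8 GL = 3.8 × 10^6 m³
Sy = ΔV / (A × Δh) = 3.8 × 10^6 m³ / (4.452 × 10^6 m² × 2.6 m) = 0.3283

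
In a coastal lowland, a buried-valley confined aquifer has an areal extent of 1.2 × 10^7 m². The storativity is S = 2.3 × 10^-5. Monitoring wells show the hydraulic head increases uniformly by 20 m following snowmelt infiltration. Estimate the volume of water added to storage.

ΔV = S × A × Δh = 2.3 × 10^-5 × 1.2 × 10^7 m² × 20 m = 5520 m³

ΔV ≈ 5520 m³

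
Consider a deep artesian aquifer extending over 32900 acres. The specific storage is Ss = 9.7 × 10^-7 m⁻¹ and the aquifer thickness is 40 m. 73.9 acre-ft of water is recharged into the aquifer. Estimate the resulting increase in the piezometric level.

Δh ≈ 17.6 m

S = Ss × b = 9.7 × 10^-7 m⁻¹ × 40 m = 3.88 × 10^-5
A = 32900 acres = 1.331 × 10^8 m²
ΔV = 73.9 acre-ft = 91150 m³
Δh = ΔV / (S × A) = 91150 m³ / (3.88 × 10^-5 × 1.331 × 10^8 m²) = 17.65 m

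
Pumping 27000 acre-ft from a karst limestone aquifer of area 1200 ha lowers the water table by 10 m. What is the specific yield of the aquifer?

Sy ≈ 0.28

A = 1200 ha = 1.2 × 10^7 m²
ΔV = 27000 acre-ft = 3.33 × 10^7 m³
Sy = ΔV / (A × Δh) = 3.33 × 10^7 m³ / (1.2 × 10^7 m² × 10 m) = 0.2775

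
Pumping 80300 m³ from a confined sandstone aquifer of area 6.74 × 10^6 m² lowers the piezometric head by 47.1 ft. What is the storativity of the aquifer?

Δh = 47.1 ft = 14.36 m
S = ΔV / (A × Δh) = 80300 m³ / (6.74 × 10^6 m² × 14.36 m) = 8.299 × 10^-4

S ≈ 8.3 × 10^-4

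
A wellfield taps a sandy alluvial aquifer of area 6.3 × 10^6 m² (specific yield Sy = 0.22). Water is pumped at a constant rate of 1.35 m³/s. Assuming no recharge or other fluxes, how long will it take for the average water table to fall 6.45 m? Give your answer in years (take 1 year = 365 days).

ΔV = Sy × A × Δh = 0.22 × 6.3 × 10^6 × 6.45 = 8.94 × 10^6 m³
Q = 1.35 m³/s = 1.166 × 10^5 m³/d
t = ΔV / Q = 8.94 × 10^6 m³ / 1.166 × 10^5 m³/d = 76.64 d
t = 76.64 d ≈ 0.21 years

t ≈ 0.21 years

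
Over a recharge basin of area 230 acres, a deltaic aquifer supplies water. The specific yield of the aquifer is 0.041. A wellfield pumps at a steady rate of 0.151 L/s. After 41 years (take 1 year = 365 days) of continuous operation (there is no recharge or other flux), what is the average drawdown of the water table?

A = 230 acres = 9.308 × 10^5 m²
Q = 0.151 L/s = 13.05 m³/d
t = 41 years = 14960 d
ΔV = Q × t = 13.05 m³/d × 14960 d = 1.952 × 10^5 m³
Δh = ΔV / (Sy × A) = 1.952 × 10^5 / (0.041 × 9.308 × 10^5) = 5.116 m

Δh ≈ 5.12 m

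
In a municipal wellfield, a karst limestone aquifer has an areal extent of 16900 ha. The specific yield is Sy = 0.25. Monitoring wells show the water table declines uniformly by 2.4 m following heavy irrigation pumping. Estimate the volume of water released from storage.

ΔV ≈ 1.01 × 10^8 m³

A = 16900 ha = 1.69 × 10^8 m²
ΔV = Sy × A × Δh = 0.25 × 1.69 × 10^8 m² × 2.4 m = 1.014 × 10^8 m³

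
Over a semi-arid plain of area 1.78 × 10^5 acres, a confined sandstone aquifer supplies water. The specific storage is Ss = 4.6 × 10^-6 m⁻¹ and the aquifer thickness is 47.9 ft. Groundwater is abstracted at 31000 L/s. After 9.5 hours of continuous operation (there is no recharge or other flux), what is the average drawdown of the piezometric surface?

b = 47.9 ft = 14.6 m
S = Ss × b = 4.6 × 10^-6 m⁻¹ × 14.6 m = 6.716 × 10^-5
A = 1.78 × 10^5 acres = 7.203 × 10^8 m²
Q = 31000 L/s = 2.678 × 10^6 m³/d
t = 9.5 hours = 0.3958 d
ΔV = Q × t = 2.678 × 10^6 m³/d × 0.3958 d = 1.06 × 10^6 m³
Δh = ΔV / (S × A) = 1.06 × 10^6 / (6.716 × 10^-5 × 7.203 × 10^8) = 21.92 m

Δh ≈ 21.9 m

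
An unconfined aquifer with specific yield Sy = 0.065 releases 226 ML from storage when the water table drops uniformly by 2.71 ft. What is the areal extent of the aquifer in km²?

A ≈ 4.21 km²

Δh = 2.71 ft = 0.826 m
ΔV = 226 ML = 2.26 × 10^5 m³
A = ΔV / (Sy × Δh) = 2.26 × 10^5 / (0.065 × 0.826) = 4.209 × 10^6 m²
A = 4.209 × 10^6 m² = 4.209 km²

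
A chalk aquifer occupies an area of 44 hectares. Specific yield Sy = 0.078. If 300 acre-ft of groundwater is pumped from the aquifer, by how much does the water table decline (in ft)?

Δh ≈ 35.4 ft

A = 44 hectares = 4.4 × 10^5 m²
ΔV = 300 acre-ft = 3.7 × 10^5 m³
Δh = ΔV / (Sy × A) = 3.7 × 10^5 m³ / (0.078 × 4.4 × 10^5 m²) = 10.78 m
Δh = 10.78 m = 35.37 ft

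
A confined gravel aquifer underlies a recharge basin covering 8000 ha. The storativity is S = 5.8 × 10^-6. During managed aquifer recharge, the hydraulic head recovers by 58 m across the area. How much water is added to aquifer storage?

ΔV ≈ 26900 m³

A = 8000 ha = 8 × 10^7 m²
ΔV = S × A × Δh = 5.8 × 10^-6 × 8 × 10^7 m² × 58 m = 26910 m³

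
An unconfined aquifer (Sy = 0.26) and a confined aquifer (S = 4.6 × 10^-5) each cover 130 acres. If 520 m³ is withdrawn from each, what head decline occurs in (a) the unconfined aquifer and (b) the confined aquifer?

Δh_u ≈ 0.0038 m; Δh_c ≈ 21.5 m

A = 130 acres = 5.261 × 10^5 m²
Unconfined: Δh_u = ΔV/(Sy·A) = 520/(0.26 × 5.261 × 10^5) = 0.003802 m
Confined: Δh_c = ΔV/(S·A) = 520/(4.6 × 10^-5 × 5.261 × 10^5) = 21.49 m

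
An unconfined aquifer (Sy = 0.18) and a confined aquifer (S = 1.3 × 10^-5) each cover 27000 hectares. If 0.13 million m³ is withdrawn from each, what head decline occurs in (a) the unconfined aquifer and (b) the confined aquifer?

Δh_u ≈ 0.00267 m; Δh_c ≈ 37 m

A = 27000 hectares = 2.7 × 10^8 m²
ΔV = 0.13 million m³ = 1.3 × 10^5 m³
Unconfined: Δh_u = ΔV/(Sy·A) = 1.3 × 10^5/(0.18 × 2.7 × 10^8) = 0.002675 m
Confined: Δh_c = ΔV/(S·A) = 1.3 × 10^5/(1.3 × 10^-5 × 2.7 × 10^8) = 37.04 m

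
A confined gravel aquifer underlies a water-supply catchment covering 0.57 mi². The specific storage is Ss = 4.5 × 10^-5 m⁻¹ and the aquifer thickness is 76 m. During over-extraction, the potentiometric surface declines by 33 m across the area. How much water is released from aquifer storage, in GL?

S = Ss × b = 4.5 × 10^-5 m⁻¹ × 76 m = 3.42 × 10^-3
A = 0.57 mi² = 1.476 × 10^6 m²
ΔV = S × A × Δh = 0.00342 × 1.476 × 10^6 m² × 33 m = 1.666 × 10^5 m³
ΔV = 1.666 × 10^5 m³ = 0.1666 GL

ΔV ≈ 0.167 GL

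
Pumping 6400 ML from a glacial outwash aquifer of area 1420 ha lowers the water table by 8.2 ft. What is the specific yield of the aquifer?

Sy ≈ 0.18

A = 1420 ha = 1.42 × 10^7 m²
Δh = 8.2 ft = 2.499 m
ΔV = 6400 ML = 6.4 × 10^6 m³
Sy = ΔV / (A × Δh) = 6.4 × 10^6 m³ / (1.42 × 10^7 m² × 2.499 m) = 0.1803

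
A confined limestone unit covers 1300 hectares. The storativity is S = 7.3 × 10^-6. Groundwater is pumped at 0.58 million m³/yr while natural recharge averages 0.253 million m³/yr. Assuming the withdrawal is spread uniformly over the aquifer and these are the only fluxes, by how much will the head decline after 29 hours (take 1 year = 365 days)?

A = 1300 hectares = 1.3 × 10^7 m²
Net abstraction = 0.58 − 0.253 = 0.327 million m³/yr
Q_net = 0.327 million m³/yr = 895.9 m³/d
t = 29 hours = 1.208 d
ΔV = Q × t = 895.9 m³/d × 1.208 d = 1083 m³
Δh = ΔV / (S × A) = 1083 / (7.3 × 10^-6 × 1.3 × 10^7) = 11.41 m

Δh ≈ 11.4 m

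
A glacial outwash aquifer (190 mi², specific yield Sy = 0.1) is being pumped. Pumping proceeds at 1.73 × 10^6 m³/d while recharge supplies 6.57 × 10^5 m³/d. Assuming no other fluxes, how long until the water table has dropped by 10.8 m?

A = 190 mi² = 4.921 × 10^8 m²
ΔV = Sy × A × Δh = 0.1 × 4.921 × 10^8 × 10.8 = 5.315 × 10^8 m³
Net withdrawal = 1.73 × 10^6 − 6.57 × 10^5 = 1.073 × 10^6 m³/d
t = ΔV / Q = 5.315 × 10^8 m³ / 1.073 × 10^6 m³/d = 495.3 d

t ≈ 495 days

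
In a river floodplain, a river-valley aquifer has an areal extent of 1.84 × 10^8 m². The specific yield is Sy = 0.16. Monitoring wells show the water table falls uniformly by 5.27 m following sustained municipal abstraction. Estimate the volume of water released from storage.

ΔV ≈ 1.55 × 10^8 m³

ΔV = Sy × A × Δh = 0.16 × 1.84 × 10^8 m² × 5.27 m = 1.551 × 10^8 m³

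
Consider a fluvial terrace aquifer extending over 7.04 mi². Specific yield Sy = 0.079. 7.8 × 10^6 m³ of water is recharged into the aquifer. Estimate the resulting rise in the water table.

A = 7.04 mi² = 1.823 × 10^7 m²
Δh = ΔV / (Sy × A) = 7.8 × 10^6 m³ / (0.079 × 1.823 × 10^7 m²) = 5.415 m

Δh ≈ 5.41 m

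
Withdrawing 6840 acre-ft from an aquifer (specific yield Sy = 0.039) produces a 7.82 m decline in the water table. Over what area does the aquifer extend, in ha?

A ≈ 2770 ha

ΔV = 6840 acre-ft = 8.437 × 10^6 m³
A = ΔV / (Sy × Δh) = 8.437 × 10^6 / (0.039 × 7.82) = 2.766 × 10^7 m²
A = 2.766 × 10^7 m² = 2766 ha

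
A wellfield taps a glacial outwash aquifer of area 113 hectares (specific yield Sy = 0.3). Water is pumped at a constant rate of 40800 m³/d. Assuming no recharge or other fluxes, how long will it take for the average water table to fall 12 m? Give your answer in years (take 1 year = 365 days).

A = 113 hectares = 1.13 × 10^6 m²
ΔV = Sy × A × Δh = 0.3 × 1.13 × 10^6 × 12 = 4.068 × 10^6 m³
t = ΔV / Q = 4.068 × 10^6 m³ / 40800 m³/d = 99.71 d
t = 99.71 d ≈ 0.2732 years

t ≈ 0.273 years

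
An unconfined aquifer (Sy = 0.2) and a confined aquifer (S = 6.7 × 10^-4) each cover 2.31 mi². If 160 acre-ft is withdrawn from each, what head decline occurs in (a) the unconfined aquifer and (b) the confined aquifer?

A = 2.31 mi² = 5.983 × 10^6 m²
ΔV = 160 acre-ft = 1.974 × 10^5 m³
Unconfined: Δh_u = ΔV/(Sy·A) = 1.974 × 10^5/(0.2 × 5.983 × 10^6) = 0.1649 m
Confined: Δh_c = ΔV/(S·A) = 1.974 × 10^5/(6.7 × 10^-4 × 5.983 × 10^6) = 49.23 m

Δh_u ≈ 0.165 m; Δh_c ≈ 49.2 m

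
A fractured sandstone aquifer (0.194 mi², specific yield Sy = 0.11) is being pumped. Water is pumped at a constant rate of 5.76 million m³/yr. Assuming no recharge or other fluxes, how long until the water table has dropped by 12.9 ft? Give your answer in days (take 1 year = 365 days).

A = 0.194 mi² = 5.025 × 10^5 m²
Δh = 12.9 ft = 3.932 m
ΔV = Sy × A × Δh = 0.11 × 5.025 × 10^5 × 3.932 = 2.173 × 10^5 m³
Q = 5.76 million m³/yr = 15780 m³/d
t = ΔV / Q = 2.173 × 10^5 m³ / 15780 m³/d = 13.77 d

t ≈ 13.8 days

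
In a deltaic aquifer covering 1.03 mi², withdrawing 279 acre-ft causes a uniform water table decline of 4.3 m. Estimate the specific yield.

A = 1.03 mi² = 2.668 × 10^6 m²
ΔV = 279 acre-ft = 3.441 × 10^5 m³
Sy = ΔV / (A × Δh) = 3.441 × 10^5 m³ / (2.668 × 10^6 m² × 4.3 m) = 0.03

Sy ≈ 0.03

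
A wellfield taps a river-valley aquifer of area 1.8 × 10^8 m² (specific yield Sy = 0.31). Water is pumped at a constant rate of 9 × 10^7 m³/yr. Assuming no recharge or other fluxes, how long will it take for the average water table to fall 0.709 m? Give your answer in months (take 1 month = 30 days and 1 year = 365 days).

t ≈ 5.35 months

ΔV = Sy × A × Δh = 0.31 × 1.8 × 10^8 × 0.709 = 3.956 × 10^7 m³
Q = 9 × 10^7 m³/yr = 2.466 × 10^5 m³/d
t = ΔV / Q = 3.956 × 10^7 m³ / 2.466 × 10^5 m³/d = 160.4 d
t = 160.4 d ≈ 5.348 months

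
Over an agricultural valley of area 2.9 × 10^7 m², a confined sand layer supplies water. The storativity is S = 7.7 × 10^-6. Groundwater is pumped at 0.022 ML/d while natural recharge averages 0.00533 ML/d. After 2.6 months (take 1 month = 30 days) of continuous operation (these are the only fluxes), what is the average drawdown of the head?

Δh ≈ 5.82 m

Net abstraction = 0.022 − 0.00533 = 0.01667 ML/d
Q_net = 0.01667 ML/d = 16.67 m³/d
t = 2.6 months = 78 d
ΔV = Q × t = 16.67 m³/d × 78 d = 1300 m³
Δh = ΔV / (S × A) = 1300 / (7.7 × 10^-6 × 2.9 × 10^7) = 5.823 m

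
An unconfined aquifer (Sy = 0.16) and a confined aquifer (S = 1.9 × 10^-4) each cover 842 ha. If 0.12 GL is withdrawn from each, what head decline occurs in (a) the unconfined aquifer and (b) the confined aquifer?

A = 842 ha = 8.42 × 10^6 m²
ΔV = 0.12 GL = 1.2 × 10^5 m³
Unconfined: Δh_u = ΔV/(Sy·A) = 1.2 × 10^5/(0.16 × 8.42 × 10^6) = 0.08907 m
Confined: Δh_c = ΔV/(S·A) = 1.2 × 10^5/(1.9 × 10^-4 × 8.42 × 10^6) = 75.01 m

Δh_u ≈ 0.0891 m; Δh_c ≈ 75 m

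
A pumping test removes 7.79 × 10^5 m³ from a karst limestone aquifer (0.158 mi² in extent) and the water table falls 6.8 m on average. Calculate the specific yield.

A = 0.158 mi² = 4.092 × 10^5 m²
Sy = ΔV / (A × Δh) = 7.79 × 10^5 m³ / (4.092 × 10^5 m² × 6.8 m) = 0.2799

Sy ≈ 0.28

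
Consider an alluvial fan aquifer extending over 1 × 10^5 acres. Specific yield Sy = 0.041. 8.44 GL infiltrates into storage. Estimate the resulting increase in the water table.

A = 1 × 10^5 acres = 4.047 × 10^8 m²
ΔV = 8.44 GL = 8.44 × 10^6 m³
Δh = ΔV / (Sy × A) = 8.44 × 10^6 m³ / (0.041 × 4.047 × 10^8 m²) = 0.5087 m

Δh ≈ 0.509 m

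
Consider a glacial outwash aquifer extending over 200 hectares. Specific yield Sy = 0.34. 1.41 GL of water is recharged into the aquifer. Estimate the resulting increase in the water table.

Δh ≈ 2.07 m

A = 200 hectares = 2 × 10^6 m²
ΔV = 1.41 GL = 1.41 × 10^6 m³
Δh = ΔV / (Sy × A) = 1.41 × 10^6 m³ / (0.34 × 2 × 10^6 m²) = 2.074 m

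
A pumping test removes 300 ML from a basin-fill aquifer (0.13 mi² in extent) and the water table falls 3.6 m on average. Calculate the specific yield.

Sy ≈ 0.25

A = 0.13 mi² = 3.367 × 10^5 m²
ΔV = 300 ML = 3 × 10^5 m³
Sy = ΔV / (A × Δh) = 3 × 10^5 m³ / (3.367 × 10^5 m² × 3.6 m) = 0.2475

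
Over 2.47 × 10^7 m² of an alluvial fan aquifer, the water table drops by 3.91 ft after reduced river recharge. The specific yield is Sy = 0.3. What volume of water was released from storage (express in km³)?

ΔV ≈ 0.00883 km³

Δh = 3.91 ft = 1.192 m
ΔV = Sy × A × Δh = 0.3 × 2.47 × 10^7 m² × 1.192 m = 8.831 × 10^6 m³
ΔV = 8.831 × 10^6 m³ = 0.008831 km³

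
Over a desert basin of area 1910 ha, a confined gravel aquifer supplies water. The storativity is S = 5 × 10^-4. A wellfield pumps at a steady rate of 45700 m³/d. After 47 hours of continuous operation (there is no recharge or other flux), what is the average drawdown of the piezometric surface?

Δh ≈ 9.37 m

A = 1910 ha = 1.91 × 10^7 m²
t = 47 hours = 1.958 d
ΔV = Q × t = 45700 m³/d × 1.958 d = 89500 m³
Δh = ΔV / (S × A) = 89500 / (5 × 10^-4 × 1.91 × 10^7) = 9.371 m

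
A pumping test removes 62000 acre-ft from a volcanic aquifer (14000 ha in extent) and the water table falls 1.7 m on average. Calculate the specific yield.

A = 14000 ha = 1.4 × 10^8 m²
ΔV = 62000 acre-ft = 7.648 × 10^7 m³
Sy = ΔV / (A × Δh) = 7.648 × 10^7 m³ / (1.4 × 10^8 m² × 1.7 m) = 0.3213

Sy ≈ 0.32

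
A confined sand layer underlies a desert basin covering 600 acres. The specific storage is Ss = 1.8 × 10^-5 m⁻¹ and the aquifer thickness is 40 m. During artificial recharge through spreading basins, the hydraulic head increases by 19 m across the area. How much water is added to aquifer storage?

ΔV ≈ 33200 m³

S = Ss × b = 1.8 × 10^-5 m⁻¹ × 40 m = 7.2 × 10^-4
A = 600 acres = 2.428 × 10^6 m²
ΔV = S × A × Δh = 7.2 × 10^-4 × 2.428 × 10^6 m² × 19 m = 33220 m³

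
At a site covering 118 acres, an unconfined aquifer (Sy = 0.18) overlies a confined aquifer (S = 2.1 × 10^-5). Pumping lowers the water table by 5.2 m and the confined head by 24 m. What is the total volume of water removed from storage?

ΔV ≈ 4.47 × 10^5 m³

A = 118 acres = 4.775 × 10^5 m²
Unconfined: ΔV_u = Sy × A × Δh_u = 0.18 × 4.775 × 10^5 × 5.2 = 4.47 × 10^5 m³
Confined: ΔV_c = S × A × Δh_c = 2.1 × 10^-5 × 4.775 × 10^5 × 24 = 240.7 m³
Total ΔV = 4.47 × 10^5 + 240.7 = 4.472 × 10^5 m³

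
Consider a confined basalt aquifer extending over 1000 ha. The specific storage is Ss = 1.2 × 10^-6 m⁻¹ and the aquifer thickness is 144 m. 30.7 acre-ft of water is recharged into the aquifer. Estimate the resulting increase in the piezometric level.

Δh ≈ 21.9 m

S = Ss × b = 1.2 × 10^-6 m⁻¹ × 144 m = 1.728 × 10^-4
A = 1000 ha = 1 × 10^7 m²
ΔV = 30.7 acre-ft = 37870 m³
Δh = ΔV / (S × A) = 37870 m³ / (1.728 × 10^-4 × 1 × 10^7 m²) = 21.91 m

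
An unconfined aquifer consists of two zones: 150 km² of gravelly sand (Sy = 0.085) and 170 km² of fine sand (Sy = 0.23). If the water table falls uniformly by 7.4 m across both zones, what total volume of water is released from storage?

A₁ = 150 km² = 1.5 × 10^8 m²; A₂ = 170 km² = 1.7 × 10^8 m²
ΔV₁ = 0.085 × 1.5 × 10^8 × 7.4 = 9.435 × 10^7 m³
ΔV₂ = 0.23 × 1.7 × 10^8 × 7.4 = 2.893 × 10^8 m³
ΔV = ΔV₁ + ΔV₂ = 3.837 × 10^8 m³

ΔV ≈ 3.84 × 10^8 m³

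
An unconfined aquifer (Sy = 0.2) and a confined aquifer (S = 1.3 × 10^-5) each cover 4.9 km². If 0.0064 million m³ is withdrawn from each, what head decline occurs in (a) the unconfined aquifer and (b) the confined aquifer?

A = 4.9 km² = 4.9 × 10^6 m²
ΔV = 0.0064 million m³ = 6400 m³
Unconfined: Δh_u = ΔV/(Sy·A) = 6400/(0.2 × 4.9 × 10^6) = 0.006531 m
Confined: Δh_c = ΔV/(S·A) = 6400/(1.3 × 10^-5 × 4.9 × 10^6) = 100.5 m

Δh_u ≈ 0.00653 m; Δh_c ≈ 100 m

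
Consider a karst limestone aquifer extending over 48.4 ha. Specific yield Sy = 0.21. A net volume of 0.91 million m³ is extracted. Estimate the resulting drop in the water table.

A = 48.4 ha = 4.84 × 10^5 m²
ΔV = 0.91 million m³ = 9.1 × 10^5 m³
Δh = ΔV / (Sy × A) = 9.1 × 10^5 m³ / (0.21 × 4.84 × 10^5 m²) = 8.953 m

Δh ≈ 8.95 m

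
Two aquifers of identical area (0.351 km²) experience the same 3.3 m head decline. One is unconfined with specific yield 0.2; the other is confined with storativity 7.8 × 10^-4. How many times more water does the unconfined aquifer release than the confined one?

A = 0.351 km² = 3.51 × 10^5 m²
Unconfined: ΔV_u = Sy × A × Δh = 0.2 × 3.51 × 10^5 × 3.3 = 2.317 × 10^5 m³
Confined: ΔV_c = S × A × Δh = 7.8 × 10^-4 × 3.51 × 10^5 × 3.3 = 903.5 m³
Ratio = ΔV_u / ΔV_c = Sy / S = 0.2 / 7.8 × 10^-4 = 256.4

ΔV_u / ΔV_c ≈ 256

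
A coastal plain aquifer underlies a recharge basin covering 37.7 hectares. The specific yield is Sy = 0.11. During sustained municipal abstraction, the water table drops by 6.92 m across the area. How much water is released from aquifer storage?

ΔV ≈ 2.87 × 10^5 m³

A = 37.7 hectares = 3.77 × 10^5 m²
ΔV = Sy × A × Δh = 0.11 × 3.77 × 10^5 m² × 6.92 m = 2.87 × 10^5 m³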